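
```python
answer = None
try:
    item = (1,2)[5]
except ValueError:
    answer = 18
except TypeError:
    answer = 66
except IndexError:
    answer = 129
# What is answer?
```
129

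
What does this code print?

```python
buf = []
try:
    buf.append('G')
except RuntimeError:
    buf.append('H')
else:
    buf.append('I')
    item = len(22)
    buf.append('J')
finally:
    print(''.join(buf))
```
GI

Try succeeds, else appends 'I', TypeError in else is uncaught, finally prints before exception propagates ('J' never appended)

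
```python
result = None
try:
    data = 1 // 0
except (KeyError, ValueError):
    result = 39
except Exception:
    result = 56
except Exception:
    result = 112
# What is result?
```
56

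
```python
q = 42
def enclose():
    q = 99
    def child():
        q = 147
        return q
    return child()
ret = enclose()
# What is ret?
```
147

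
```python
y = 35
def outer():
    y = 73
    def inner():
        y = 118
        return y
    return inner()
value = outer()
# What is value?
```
118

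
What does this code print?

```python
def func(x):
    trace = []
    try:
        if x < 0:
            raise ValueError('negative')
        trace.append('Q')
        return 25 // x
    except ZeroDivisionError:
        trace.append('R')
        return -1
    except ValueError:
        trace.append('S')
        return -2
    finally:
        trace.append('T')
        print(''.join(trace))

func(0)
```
QRT

x=0 causes ZeroDivisionError, caught, finally prints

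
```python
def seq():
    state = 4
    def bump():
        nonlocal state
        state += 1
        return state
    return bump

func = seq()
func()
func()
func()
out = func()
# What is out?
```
8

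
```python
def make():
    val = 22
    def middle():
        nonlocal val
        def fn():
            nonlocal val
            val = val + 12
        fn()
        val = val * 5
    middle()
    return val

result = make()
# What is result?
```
170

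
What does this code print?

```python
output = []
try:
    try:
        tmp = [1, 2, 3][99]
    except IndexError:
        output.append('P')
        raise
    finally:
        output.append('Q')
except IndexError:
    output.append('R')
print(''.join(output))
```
PQR

finally runs before re-raised exception propagates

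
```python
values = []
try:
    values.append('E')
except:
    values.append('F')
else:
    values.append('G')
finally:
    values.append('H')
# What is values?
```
['E', 'G', 'H']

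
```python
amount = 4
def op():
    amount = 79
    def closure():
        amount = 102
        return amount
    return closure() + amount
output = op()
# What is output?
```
181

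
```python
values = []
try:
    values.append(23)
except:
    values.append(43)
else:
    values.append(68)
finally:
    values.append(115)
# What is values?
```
[23, 68, 115]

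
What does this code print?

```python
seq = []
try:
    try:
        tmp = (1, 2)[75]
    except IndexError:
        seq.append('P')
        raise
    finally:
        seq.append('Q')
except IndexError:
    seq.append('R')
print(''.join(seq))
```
PQR

finally runs before re-raised exception propagates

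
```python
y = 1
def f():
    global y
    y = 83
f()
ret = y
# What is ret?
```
83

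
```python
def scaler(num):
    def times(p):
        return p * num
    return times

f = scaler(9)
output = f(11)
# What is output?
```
99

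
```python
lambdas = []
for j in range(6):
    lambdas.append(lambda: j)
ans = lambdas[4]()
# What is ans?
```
5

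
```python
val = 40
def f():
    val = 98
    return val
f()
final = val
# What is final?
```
40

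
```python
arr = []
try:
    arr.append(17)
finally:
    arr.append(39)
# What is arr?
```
[17, 39]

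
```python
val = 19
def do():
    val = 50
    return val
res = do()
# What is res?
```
50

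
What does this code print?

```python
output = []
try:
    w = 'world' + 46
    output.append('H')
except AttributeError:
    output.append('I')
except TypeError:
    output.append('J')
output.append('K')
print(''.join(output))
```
JK

TypeError is caught by its specific handler, not AttributeError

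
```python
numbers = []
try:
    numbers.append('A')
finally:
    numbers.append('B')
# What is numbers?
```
['A', 'B']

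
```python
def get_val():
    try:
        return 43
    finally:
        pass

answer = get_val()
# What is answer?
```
43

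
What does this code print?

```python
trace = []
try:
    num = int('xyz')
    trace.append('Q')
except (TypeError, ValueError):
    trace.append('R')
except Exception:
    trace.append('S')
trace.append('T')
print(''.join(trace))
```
RT

ValueError matches tuple containing it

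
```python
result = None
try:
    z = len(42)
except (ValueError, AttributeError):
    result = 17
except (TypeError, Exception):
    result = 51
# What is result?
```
51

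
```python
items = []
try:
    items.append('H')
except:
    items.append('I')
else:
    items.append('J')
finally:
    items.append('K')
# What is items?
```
['H', 'J', 'K']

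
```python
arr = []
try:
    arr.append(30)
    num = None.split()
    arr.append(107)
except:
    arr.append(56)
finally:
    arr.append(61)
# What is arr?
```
[30, 56, 61]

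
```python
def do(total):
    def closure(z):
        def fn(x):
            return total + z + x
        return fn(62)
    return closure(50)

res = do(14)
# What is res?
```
126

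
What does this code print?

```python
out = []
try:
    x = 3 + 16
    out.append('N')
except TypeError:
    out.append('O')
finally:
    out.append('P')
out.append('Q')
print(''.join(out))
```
NPQ

finally runs after normal execution too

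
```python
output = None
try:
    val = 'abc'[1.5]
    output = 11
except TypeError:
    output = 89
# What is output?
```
89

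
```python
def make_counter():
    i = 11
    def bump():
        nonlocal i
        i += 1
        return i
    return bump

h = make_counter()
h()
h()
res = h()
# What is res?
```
14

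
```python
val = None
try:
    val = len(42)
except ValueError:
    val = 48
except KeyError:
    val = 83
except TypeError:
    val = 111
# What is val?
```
111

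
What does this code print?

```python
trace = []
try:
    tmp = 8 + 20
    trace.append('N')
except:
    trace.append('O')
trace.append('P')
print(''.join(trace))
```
NP

No exception, try block completes normally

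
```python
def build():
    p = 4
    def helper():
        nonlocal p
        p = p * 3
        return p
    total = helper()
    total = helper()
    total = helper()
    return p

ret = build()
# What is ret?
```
108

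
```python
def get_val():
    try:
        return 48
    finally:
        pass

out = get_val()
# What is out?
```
48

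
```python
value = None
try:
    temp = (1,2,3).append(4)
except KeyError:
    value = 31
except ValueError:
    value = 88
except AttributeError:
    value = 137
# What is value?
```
137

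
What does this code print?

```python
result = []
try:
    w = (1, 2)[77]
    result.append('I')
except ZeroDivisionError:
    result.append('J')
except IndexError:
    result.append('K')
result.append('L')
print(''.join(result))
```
KL

IndexError is caught by its specific handler, not ZeroDivisionError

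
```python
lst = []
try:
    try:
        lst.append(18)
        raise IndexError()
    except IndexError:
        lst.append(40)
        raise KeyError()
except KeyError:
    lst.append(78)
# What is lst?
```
[18, 40, 78]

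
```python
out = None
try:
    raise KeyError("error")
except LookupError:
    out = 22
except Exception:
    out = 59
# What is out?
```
22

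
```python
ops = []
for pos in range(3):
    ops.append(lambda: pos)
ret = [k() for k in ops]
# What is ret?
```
[2, 2, 2]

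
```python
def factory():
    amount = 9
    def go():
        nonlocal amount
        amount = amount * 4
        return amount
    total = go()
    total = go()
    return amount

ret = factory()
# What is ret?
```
144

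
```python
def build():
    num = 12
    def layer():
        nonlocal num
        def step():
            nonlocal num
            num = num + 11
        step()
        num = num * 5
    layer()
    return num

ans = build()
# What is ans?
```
115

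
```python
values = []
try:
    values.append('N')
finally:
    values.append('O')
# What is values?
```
['N', 'O']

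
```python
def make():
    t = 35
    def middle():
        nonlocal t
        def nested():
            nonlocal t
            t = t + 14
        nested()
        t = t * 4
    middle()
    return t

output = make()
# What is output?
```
196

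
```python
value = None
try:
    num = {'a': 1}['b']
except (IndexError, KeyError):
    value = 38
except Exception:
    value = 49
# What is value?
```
38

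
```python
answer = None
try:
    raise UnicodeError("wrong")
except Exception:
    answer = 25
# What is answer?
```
25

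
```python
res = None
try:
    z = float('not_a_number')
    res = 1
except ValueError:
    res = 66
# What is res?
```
66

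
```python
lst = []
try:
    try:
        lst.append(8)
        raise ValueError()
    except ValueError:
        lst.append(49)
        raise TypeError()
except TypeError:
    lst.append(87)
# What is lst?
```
[8, 49, 87]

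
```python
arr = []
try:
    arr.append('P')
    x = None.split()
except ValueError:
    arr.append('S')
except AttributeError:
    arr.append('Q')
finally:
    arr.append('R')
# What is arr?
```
['P', 'Q', 'R']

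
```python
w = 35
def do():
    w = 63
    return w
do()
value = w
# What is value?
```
35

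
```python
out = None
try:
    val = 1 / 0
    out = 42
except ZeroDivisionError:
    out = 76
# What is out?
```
76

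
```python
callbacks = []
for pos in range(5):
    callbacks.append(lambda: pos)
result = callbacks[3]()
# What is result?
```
4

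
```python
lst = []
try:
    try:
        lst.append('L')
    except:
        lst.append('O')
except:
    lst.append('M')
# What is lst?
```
['L']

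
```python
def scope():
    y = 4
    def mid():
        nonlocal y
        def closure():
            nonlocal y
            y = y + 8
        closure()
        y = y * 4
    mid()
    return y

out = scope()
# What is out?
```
48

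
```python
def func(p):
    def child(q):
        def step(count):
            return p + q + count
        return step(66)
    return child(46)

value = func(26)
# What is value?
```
138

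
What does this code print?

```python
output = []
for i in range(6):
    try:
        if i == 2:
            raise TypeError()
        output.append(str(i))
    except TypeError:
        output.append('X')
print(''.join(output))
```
01X345

Exception on i=2 caught, loop continues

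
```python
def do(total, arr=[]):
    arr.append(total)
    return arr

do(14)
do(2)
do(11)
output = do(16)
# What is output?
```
[14, 2, 11, 16]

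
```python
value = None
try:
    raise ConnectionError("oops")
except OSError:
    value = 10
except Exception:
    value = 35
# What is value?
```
10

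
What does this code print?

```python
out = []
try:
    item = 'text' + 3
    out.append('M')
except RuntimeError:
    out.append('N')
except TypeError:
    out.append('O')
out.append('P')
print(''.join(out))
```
OP

TypeError is caught by its specific handler, not RuntimeError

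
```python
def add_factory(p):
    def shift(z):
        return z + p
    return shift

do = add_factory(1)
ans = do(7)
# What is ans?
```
8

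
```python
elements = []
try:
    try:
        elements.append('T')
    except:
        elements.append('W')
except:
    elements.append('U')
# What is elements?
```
['T']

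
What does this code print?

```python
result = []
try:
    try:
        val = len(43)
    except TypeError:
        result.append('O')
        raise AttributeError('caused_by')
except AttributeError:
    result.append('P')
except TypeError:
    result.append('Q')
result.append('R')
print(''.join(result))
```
OPR

AttributeError raised and caught, original TypeError not re-raised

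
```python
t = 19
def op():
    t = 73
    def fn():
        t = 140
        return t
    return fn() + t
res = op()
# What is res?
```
213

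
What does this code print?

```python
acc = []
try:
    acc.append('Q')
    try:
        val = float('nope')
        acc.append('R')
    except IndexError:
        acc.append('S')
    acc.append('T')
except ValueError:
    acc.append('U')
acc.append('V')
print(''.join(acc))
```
QUV

Inner handler doesn't match, propagates to outer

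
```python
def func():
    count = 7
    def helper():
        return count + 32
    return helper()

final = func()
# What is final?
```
39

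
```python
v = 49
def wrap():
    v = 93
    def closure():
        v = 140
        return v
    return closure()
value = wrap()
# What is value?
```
140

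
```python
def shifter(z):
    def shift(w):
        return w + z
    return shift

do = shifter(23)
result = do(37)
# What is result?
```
60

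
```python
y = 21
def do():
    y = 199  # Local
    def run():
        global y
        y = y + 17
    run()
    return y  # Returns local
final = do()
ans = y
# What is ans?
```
38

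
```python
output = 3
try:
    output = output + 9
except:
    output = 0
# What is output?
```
12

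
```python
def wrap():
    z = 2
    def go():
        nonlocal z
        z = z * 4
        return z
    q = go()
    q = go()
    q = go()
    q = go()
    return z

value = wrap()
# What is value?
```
512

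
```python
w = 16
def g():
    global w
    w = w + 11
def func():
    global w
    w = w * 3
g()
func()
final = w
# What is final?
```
81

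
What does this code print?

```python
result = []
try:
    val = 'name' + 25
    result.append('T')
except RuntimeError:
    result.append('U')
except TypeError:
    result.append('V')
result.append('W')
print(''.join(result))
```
VW

TypeError is caught by its specific handler, not RuntimeError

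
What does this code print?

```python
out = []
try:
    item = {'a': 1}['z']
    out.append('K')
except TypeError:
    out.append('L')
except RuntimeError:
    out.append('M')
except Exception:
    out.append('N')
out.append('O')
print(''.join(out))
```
NO

KeyError not specifically caught, falls to Exception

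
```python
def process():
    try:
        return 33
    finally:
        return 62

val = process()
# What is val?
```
62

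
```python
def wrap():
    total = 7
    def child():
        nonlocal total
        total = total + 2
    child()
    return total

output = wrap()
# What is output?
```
9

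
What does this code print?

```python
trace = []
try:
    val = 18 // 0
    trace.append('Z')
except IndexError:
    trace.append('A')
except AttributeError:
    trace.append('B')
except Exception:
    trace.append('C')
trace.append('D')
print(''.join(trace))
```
CD

ZeroDivisionError not specifically caught, falls to Exception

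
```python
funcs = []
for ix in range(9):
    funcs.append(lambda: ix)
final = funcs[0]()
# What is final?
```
8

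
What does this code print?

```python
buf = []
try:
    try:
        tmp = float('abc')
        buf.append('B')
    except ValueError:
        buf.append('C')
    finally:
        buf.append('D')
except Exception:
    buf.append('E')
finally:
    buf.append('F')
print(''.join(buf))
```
CDF

Both finally blocks run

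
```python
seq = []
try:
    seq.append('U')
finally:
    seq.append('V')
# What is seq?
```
['U', 'V']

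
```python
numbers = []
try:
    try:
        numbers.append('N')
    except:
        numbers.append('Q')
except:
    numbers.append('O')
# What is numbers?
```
['N']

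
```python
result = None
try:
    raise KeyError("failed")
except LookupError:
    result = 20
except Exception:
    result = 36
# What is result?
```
20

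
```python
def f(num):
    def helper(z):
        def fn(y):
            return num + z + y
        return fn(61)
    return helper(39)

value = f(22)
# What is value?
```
122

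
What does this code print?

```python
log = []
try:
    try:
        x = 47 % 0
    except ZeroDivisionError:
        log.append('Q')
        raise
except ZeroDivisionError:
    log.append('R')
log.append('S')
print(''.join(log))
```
QRS

raise without argument re-raises current exception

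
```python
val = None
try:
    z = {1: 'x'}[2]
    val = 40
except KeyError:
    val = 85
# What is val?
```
85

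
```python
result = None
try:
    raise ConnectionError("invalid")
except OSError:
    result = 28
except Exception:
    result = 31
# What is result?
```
28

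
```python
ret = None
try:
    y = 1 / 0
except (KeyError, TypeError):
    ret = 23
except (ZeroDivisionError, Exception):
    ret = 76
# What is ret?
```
76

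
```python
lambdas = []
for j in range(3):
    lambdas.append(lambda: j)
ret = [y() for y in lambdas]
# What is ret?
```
[2, 2, 2]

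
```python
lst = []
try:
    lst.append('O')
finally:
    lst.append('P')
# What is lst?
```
['O', 'P']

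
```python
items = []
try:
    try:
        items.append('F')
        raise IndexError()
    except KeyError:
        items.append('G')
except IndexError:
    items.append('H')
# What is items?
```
['F', 'H']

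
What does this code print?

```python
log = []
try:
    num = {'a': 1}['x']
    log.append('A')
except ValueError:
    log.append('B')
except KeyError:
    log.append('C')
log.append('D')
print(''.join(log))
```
CD

KeyError is caught by its specific handler, not ValueError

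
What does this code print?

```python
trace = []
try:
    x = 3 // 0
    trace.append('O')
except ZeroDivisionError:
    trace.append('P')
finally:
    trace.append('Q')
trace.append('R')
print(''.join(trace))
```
PQR

finally always runs, even after exception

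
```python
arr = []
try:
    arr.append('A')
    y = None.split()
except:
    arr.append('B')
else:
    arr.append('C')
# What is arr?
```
['A', 'B']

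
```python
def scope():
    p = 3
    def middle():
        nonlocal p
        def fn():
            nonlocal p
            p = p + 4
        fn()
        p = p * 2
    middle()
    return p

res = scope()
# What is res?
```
14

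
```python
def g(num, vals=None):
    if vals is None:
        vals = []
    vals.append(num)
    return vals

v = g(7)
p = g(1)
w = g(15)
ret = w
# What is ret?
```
[15]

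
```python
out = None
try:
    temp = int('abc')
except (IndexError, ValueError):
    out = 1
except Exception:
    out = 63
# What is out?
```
1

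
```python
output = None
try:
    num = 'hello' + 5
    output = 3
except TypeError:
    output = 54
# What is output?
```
54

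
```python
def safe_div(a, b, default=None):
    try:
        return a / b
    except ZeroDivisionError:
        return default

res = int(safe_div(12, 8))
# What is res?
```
1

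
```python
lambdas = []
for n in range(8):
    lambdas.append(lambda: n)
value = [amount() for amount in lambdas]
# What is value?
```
[7, 7, 7, 7, 7, 7, 7, 7]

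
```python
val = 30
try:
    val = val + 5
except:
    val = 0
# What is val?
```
35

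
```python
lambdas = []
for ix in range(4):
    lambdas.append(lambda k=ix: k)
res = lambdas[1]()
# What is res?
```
1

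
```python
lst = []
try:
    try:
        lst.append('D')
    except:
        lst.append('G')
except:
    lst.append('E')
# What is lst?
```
['D']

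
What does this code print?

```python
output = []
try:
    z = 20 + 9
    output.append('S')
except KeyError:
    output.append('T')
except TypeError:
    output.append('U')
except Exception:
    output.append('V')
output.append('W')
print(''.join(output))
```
SW

No exception, try block completes normally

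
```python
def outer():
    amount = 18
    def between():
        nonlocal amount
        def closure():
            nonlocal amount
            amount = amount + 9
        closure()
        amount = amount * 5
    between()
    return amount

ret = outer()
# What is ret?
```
135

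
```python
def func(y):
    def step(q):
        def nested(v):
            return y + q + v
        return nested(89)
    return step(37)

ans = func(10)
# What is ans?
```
136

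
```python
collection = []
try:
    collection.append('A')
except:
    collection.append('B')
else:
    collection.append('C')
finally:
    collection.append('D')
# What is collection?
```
['A', 'C', 'D']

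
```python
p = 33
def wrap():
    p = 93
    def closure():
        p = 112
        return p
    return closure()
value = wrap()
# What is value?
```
112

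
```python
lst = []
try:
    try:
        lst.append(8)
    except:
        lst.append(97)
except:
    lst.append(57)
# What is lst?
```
[8]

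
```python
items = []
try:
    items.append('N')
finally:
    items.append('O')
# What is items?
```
['N', 'O']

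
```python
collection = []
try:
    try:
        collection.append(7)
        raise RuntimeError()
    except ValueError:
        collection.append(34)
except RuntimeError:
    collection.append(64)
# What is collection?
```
[7, 64]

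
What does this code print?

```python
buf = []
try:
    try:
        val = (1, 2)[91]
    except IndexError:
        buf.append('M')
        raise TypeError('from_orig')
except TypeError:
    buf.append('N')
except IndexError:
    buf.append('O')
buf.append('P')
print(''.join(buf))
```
MNP

TypeError raised and caught, original IndexError not re-raised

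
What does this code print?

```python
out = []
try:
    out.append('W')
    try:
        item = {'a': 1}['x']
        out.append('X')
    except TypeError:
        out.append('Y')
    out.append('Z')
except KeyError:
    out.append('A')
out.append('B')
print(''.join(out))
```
WAB

Inner handler doesn't match, propagates to outer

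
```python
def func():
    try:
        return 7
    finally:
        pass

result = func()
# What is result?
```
7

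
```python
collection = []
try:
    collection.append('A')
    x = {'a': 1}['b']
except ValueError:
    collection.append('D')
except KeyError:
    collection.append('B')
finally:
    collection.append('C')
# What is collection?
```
['A', 'B', 'C']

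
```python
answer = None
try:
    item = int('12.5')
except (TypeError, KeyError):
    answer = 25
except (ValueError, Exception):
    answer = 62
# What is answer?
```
62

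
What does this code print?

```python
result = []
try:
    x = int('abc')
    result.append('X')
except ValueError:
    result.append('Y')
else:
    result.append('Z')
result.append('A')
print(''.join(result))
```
YA

else block skipped when exception is caught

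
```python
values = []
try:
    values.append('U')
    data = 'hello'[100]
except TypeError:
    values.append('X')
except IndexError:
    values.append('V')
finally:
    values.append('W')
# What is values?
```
['U', 'V', 'W']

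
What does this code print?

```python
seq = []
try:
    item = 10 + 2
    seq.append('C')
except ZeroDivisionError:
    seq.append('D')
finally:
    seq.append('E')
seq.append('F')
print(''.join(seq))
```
CEF

finally runs after normal execution too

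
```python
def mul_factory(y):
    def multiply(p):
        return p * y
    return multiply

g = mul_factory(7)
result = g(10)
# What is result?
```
70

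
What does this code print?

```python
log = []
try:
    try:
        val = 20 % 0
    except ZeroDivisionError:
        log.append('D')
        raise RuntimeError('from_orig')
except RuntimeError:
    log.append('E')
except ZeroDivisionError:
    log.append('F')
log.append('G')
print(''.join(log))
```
DEG

RuntimeError raised and caught, original ZeroDivisionError not re-raised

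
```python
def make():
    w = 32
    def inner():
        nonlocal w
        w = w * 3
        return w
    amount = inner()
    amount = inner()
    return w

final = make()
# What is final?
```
288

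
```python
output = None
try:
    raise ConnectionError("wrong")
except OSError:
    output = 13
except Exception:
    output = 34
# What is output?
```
13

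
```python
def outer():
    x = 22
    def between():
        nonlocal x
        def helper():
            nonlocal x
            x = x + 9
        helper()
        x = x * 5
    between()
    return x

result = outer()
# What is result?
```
155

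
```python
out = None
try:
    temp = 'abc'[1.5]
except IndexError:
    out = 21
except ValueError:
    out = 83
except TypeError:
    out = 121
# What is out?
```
121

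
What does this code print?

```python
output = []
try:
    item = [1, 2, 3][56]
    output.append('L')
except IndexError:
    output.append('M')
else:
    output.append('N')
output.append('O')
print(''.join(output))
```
MO

else block skipped when exception is caught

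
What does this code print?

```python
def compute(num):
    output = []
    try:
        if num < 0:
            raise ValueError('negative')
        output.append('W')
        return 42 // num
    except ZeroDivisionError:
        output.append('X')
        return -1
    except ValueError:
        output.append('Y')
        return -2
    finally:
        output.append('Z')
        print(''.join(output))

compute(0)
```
WXZ

num=0 causes ZeroDivisionError, caught, finally prints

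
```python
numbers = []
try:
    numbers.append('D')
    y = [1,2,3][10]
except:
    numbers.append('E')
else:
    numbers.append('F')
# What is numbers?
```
['D', 'E']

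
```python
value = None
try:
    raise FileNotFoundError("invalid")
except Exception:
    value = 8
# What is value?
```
8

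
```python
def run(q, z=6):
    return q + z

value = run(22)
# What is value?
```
28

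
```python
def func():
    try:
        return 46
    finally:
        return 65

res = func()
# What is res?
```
65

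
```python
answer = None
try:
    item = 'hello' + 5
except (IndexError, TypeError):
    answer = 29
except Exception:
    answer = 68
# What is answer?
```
29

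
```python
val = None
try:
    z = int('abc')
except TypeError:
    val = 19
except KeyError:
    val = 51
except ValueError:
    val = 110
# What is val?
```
110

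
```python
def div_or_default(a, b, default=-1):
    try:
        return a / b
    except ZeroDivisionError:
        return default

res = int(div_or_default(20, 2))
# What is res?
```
10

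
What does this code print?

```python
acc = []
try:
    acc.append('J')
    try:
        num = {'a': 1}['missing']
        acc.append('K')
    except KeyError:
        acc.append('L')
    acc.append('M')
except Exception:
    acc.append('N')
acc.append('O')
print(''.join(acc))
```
JLMO

Inner exception caught by inner handler, outer continues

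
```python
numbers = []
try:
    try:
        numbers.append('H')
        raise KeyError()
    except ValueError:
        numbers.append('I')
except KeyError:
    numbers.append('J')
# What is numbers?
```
['H', 'J']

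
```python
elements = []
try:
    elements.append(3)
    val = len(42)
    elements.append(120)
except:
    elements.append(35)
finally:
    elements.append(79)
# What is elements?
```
[3, 35, 79]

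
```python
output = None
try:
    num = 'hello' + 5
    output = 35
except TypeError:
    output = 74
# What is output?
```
74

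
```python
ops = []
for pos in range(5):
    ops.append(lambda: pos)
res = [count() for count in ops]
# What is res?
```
[4, 4, 4, 4, 4]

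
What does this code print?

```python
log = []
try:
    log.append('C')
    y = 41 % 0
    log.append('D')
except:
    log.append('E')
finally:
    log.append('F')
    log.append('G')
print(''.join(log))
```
CEFG

Code before exception runs, then except, then all of finally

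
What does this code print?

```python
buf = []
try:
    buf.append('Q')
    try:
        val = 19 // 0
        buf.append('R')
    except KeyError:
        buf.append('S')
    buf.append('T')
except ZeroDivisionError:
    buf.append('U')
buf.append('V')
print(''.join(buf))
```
QUV

Inner handler doesn't match, propagates to outer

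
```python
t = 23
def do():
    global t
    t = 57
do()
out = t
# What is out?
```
57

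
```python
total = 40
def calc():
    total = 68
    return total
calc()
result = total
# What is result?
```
40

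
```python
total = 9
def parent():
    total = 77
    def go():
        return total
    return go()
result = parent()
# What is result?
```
77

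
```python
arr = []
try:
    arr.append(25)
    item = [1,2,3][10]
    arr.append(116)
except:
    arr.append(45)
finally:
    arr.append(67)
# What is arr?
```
[25, 45, 67]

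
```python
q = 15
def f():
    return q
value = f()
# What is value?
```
15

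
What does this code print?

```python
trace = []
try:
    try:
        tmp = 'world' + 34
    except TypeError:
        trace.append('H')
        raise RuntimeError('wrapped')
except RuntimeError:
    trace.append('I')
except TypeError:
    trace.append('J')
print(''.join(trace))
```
HI

New RuntimeError raised, caught by outer RuntimeError handler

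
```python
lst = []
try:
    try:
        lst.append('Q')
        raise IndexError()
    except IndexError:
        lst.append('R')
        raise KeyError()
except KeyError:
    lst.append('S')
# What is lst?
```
['Q', 'R', 'S']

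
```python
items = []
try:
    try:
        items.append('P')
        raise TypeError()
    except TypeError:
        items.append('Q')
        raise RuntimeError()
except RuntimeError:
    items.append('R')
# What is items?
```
['P', 'Q', 'R']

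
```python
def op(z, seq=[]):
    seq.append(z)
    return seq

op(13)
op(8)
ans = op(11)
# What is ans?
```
[13, 8, 11]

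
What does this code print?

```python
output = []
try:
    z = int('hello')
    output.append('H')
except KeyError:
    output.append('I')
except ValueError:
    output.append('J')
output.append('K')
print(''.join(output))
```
JK

ValueError is caught by its specific handler, not KeyError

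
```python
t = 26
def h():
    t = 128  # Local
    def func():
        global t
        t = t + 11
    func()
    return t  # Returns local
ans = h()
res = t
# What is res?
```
37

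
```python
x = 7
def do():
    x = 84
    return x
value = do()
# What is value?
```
84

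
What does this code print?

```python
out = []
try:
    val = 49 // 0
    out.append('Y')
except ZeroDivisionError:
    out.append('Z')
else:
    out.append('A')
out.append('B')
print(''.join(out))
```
ZB

else block skipped when exception is caught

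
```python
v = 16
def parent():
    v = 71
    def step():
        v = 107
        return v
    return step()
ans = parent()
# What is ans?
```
107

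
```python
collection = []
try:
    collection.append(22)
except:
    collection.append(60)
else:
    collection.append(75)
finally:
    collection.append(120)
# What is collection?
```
[22, 75, 120]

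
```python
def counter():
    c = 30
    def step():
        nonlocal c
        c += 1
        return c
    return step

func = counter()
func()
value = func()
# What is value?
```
32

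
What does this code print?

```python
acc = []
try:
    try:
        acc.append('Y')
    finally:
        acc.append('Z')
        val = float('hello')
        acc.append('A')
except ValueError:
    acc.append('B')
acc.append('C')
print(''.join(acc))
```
YZBC

Exception in inner finally caught by outer except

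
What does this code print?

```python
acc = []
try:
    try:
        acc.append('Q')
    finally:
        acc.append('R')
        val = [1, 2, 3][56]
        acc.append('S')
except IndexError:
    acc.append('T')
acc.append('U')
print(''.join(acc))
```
QRTU

Exception in inner finally caught by outer except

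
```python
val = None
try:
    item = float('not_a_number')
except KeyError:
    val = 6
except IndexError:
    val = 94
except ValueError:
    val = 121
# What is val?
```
121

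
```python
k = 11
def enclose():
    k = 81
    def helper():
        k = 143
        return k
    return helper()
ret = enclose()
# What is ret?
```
143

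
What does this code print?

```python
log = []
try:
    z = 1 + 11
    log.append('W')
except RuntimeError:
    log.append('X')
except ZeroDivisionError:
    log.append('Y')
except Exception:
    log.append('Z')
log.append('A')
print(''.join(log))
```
WA

No exception, try block completes normally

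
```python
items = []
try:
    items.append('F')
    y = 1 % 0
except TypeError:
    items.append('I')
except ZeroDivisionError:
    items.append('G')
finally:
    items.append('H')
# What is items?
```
['F', 'G', 'H']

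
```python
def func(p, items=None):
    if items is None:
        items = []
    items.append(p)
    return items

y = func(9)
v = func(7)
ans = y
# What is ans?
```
[9]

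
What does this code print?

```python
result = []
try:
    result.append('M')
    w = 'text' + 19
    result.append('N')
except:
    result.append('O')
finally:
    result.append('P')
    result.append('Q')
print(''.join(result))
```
MOPQ

Code before exception runs, then except, then all of finally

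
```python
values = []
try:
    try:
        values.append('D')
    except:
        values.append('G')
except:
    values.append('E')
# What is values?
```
['D']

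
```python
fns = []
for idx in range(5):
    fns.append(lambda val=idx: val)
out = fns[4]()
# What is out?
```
4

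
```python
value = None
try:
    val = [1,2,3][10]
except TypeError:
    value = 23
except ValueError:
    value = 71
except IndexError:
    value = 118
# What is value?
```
118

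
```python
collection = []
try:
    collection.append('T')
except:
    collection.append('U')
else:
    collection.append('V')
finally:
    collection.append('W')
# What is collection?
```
['T', 'V', 'W']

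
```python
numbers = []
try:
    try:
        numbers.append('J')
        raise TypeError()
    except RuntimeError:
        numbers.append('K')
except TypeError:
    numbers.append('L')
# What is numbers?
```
['J', 'L']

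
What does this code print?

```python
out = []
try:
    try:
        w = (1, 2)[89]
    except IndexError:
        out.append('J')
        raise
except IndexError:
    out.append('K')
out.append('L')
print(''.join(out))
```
JKL

raise without argument re-raises current exception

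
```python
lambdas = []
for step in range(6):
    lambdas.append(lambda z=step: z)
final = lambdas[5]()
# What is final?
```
5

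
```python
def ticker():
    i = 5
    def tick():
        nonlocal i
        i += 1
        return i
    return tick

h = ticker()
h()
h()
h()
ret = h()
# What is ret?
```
9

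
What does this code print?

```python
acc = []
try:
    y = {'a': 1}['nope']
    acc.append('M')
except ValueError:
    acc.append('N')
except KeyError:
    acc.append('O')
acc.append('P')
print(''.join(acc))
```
OP

KeyError is caught by its specific handler, not ValueError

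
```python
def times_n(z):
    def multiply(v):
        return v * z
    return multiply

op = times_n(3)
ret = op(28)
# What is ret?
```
84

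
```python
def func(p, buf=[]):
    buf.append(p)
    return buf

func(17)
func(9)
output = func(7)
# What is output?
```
[17, 9, 7]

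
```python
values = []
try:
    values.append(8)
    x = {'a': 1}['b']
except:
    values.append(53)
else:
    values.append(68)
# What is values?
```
[8, 53]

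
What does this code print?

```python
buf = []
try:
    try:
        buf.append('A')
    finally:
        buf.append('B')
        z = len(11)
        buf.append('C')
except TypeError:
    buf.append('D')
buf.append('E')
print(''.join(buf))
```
ABDE

Exception in inner finally caught by outer except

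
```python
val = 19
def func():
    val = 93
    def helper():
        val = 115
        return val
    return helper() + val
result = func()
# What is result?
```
208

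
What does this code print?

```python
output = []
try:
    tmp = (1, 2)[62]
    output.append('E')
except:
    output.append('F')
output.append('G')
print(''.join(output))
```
FG

Exception raised in try, caught by bare except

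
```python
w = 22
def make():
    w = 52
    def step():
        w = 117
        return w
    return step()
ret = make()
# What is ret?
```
117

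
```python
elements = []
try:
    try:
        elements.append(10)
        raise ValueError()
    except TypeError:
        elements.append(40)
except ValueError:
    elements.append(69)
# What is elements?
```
[10, 69]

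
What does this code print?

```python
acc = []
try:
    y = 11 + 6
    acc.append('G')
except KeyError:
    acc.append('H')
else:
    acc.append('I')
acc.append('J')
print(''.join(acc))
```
GIJ

else block runs when no exception occurs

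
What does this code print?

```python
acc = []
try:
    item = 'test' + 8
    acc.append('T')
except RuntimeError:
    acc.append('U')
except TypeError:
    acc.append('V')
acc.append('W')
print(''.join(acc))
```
VW

TypeError is caught by its specific handler, not RuntimeError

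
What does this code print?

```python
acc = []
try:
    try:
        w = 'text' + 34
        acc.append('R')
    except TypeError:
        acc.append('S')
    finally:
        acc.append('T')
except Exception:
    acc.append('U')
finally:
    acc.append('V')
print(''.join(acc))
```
STV

Both finally blocks run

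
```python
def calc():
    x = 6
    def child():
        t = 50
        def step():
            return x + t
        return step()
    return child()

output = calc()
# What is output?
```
56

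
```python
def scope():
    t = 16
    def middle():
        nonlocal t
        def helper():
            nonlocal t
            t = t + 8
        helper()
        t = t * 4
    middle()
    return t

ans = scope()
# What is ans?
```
96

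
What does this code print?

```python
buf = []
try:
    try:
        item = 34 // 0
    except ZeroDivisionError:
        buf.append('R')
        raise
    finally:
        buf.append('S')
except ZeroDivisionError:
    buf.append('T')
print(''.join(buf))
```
RST

finally runs before re-raised exception propagates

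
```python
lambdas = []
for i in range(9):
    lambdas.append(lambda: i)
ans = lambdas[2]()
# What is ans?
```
8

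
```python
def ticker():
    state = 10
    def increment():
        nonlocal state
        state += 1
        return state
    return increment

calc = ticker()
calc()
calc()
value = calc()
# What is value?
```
13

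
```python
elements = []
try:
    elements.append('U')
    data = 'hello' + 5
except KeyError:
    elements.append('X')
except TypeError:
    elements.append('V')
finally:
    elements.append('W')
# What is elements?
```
['U', 'V', 'W']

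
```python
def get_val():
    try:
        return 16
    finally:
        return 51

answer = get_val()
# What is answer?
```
51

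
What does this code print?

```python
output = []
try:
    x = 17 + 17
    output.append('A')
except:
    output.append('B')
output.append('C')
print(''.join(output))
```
AC

No exception, try block completes normally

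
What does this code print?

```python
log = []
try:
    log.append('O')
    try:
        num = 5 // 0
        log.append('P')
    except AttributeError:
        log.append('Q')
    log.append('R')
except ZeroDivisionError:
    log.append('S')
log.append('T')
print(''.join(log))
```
OST

Inner handler doesn't match, propagates to outer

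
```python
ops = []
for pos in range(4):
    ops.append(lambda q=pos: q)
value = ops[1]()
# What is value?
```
1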